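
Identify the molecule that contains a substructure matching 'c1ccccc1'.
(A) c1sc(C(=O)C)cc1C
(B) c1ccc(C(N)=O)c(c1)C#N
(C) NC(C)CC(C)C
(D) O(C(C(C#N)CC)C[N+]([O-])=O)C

B

c1ccccc1 describes six aromatic carbons in a ring (a benzene ring).
(A) has a methyl group (-CH3) but no six-membered all-carbon aromatic ring is present.
(B) contains the required atom environment, so the pattern matches.
(C) has a methyl group (-CH3) but no six-membered all-carbon aromatic ring is present.
(D) has a methyl group (-CH3) but no six-membered all-carbon aromatic ring is present.
So the answer is (B).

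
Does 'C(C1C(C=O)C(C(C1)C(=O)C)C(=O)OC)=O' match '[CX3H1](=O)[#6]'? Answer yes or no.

The pattern [CX3H1](=O)[#6] describes an sp2 carbon with one H, double-bonded to O and single-bonded to carbon — an aldehyde.
The molecule carries an aldehyde (-CHO), whose atoms satisfy every constraint of the query, so the pattern matches.

Yes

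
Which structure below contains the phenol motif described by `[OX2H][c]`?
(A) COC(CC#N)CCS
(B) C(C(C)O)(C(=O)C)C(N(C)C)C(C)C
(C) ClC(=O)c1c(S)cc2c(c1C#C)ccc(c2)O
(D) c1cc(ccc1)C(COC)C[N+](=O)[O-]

[OX2H][c] describes a hydroxyl oxygen attached to an aromatic carbon (a phenol).
(A) has a methoxy ether (-OCH3) but the oxygen has H0, not H1.
(B) has a hydroxyl group (-OH) but the -OH is on an aliphatic carbon, not an aromatic c.
(C) contains a hydroxyl group (-OH), which satisfies every atom and bond constraint.
(D) has a methoxy ether (-OCH3) but the oxygen has H0, not H1.
So the answer is (C).

C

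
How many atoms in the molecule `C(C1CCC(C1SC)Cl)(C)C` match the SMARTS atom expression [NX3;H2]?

The query [NX3;H2] means: aliphatic N with 3 total connections, two of them H — an -NH2 nitrogen (amine or amide).
Check the 11 heavy atoms by environment: 4× C (H1, X4) → no; 2× C (H2, X4) → no; 1× Cl (H0, X1) → no; 3× C (H3, X4) → no; 1× S (H0, X2) → no.
No environment satisfies the query, so 0 matching atoms.

0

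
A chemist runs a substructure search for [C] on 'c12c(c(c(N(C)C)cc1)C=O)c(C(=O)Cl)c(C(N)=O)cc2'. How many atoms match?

5

Check the 21 heavy atoms by environment: 10× c (aromatic) → no; 5× C → match; 3× O → no; 2× N → no; 1× Cl → no.
That gives 5 matching atoms.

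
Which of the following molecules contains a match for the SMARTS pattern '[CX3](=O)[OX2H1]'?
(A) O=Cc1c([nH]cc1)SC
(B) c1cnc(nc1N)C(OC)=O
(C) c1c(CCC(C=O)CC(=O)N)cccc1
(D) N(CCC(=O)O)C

[CX3](=O)[OX2H1] describes an sp2 carbon double-bonded to O and single-bonded to an -OH oxygen (a carboxylic acid).
(A) has an aldehyde (-CHO) but there is no singly-bonded oxygen on the carbonyl carbon.
(B) has a methyl-ester group (-C(=O)OCH3) but the singly-bonded O has no H (OX2H0, not OX2H1).
(C) has an aldehyde (-CHO) but there is no singly-bonded oxygen on the carbonyl carbon.
(D) contains a carboxylic acid group (-C(=O)OH), which satisfies every atom and bond constraint.
So the answer is (D).

D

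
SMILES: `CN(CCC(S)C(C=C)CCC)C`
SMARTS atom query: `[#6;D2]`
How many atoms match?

5

The query [#6;D2] means: any carbon bonded to exactly two heavy atoms.
Check the 13 heavy atoms by environment: 5× C (D2) → match; 2× C (D3) → no; 4× C (D1) → no; 1× S (D1) → no; 1× N (D3) → no.
That gives 5 matching atoms.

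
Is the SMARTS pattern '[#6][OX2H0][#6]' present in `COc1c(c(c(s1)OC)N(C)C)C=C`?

The pattern [#6][OX2H0][#6] describes an aliphatic oxygen bridging two carbons with no H on the oxygen — an ether.
The molecule carries a methoxy ether (-OCH3), whose atoms satisfy every constraint of the query, so the pattern matches.

Yes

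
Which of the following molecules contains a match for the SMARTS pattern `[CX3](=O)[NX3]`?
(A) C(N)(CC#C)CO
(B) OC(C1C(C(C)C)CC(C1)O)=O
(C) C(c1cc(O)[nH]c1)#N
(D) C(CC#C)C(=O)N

[CX3](=O)[NX3] describes a carbonyl carbon bonded to a trivalent nitrogen (an amide).
(A) has a primary amino group (-NH2) but the -NH2 is not attached to a carbonyl carbon.
(B) has a carboxylic acid group (-C(=O)OH) but the carbonyl is bonded to O, not to an NX3 nitrogen.
(C) has a nitrile (-C#N) but the nitrile N is NX1 (triple-bonded), not NX3.
(D) contains a primary amide (-C(=O)NH2), which satisfies every atom and bond constraint.
So the answer is (D).

D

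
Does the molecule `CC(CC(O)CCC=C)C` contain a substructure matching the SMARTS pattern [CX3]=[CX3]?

Yes

The pattern [CX3]=[CX3] describes a non-aromatic C=C double bond between two sp2 carbons — an alkene.
The molecule carries a vinyl group (-CH=CH2), whose atoms satisfy every constraint of the query, so the pattern matches.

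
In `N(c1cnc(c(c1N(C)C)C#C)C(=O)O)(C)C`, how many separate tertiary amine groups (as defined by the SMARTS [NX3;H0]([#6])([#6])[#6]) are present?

2

[NX3;H0]([#6])([#6])[#6] is the SMARTS for a tertiary amine: a trivalent nitrogen with no H, bonded to three carbons.
The molecule carries 2 separate instances of a dimethylamino group (-N(CH3)2) meeting every constraint; each maps to a distinct set of atoms, giving 2 matches.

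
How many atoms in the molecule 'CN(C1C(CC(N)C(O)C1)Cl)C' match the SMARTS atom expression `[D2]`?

2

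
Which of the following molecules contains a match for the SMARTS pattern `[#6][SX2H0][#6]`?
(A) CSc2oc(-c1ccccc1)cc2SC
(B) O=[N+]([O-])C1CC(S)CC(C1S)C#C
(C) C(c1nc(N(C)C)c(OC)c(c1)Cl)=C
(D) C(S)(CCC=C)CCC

[#6][SX2H0][#6] describes an aliphatic sulfur bridging two carbons with no H on the sulfur (a thioether).
(A) contains a methylthio ether (-SCH3), which satisfies every atom and bond constraint.
(B) has a thiol (-SH) but the sulfur has H1, not H0 bridging two carbons.
(C) has a methoxy ether (-OCH3) but the bridging atom is O, not S.
(D) has a thiol (-SH) but the sulfur has H1, not H0 bridging two carbons.
So the answer is (A).

A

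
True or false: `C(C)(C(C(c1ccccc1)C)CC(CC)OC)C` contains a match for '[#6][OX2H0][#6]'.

The pattern [#6][OX2H0][#6] describes an aliphatic oxygen bridging two carbons with no H on the oxygen — an ether.
The molecule carries a methoxy ether (-OCH3), whose atoms satisfy every constraint of the query, so the pattern matches.

True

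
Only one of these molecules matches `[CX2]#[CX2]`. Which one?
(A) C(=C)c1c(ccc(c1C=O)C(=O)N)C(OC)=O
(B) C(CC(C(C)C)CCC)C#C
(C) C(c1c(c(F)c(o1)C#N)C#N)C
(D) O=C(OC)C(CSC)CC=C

B

[CX2]#[CX2] describes a carbon-carbon triple bond (an alkyne).
(A) has a vinyl group (-CH=CH2) but the C=C is a double bond; both carbons are CX3, not CX2.
(B) contains an ethynyl group (-C#CH), which satisfies every atom and bond constraint.
(C) has a nitrile (-C#N) but the triple bond is C#N, not C#C.
(D) has a vinyl group (-CH=CH2) but the C=C is a double bond; both carbons are CX3, not CX2.
So the answer is (B).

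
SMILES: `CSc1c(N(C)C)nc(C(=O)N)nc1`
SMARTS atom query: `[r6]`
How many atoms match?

6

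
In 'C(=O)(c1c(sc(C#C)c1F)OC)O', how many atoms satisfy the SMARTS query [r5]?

5

The query [r5] means: r5 matches atoms in a five-membered ring.
Check the 13 heavy atoms by environment: 1× s (aromatic, in 5-ring) → match; 4× c (aromatic, in 5-ring) → match; 1× F (acyclic) → no; 3× O (acyclic) → no; 4× C (acyclic) → no.
Summing the matching environments: 1 + 4 = 5 matching atoms.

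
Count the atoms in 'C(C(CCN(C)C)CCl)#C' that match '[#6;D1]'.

Check the 10 heavy atoms by environment: 4× C (D2) → no; 1× C (D3) → no; 3× C (D1) → match; 1× N (D3) → no; 1× Cl (D1) → no.
That gives 3 matching atoms.

3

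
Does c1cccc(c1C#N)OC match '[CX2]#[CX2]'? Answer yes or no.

No

The pattern [CX2]#[CX2] describes a carbon-carbon triple bond — an alkyne.
The closest candidate here is a nitrile (-C#N), but the triple bond is C#N, not C#C. No other fragment satisfies the full query, so there is no match.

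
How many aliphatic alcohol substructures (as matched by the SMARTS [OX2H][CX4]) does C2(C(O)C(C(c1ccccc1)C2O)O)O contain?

4

[OX2H][CX4] is the SMARTS for an aliphatic alcohol: a hydroxyl oxygen bound to an sp3 (X4) carbon.
The molecule carries 4 separate instances of a hydroxyl group (-OH) meeting every constraint; each maps to a distinct set of atoms, giving 4 matches.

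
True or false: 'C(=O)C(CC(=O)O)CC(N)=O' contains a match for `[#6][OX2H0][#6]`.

False

The pattern [#6][OX2H0][#6] describes an aliphatic oxygen bridging two carbons with no H on the oxygen — an ether.
The closest candidate here is a carboxylic acid group (-C(=O)OH), but the -OH oxygen has H1; the =O is OX1, not OX2. No other fragment satisfies the full query, so there is no match.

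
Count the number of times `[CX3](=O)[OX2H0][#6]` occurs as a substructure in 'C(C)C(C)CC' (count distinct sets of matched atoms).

0

[CX3](=O)[OX2H0][#6] is the SMARTS for an ester: a carbonyl carbon bonded to an oxygen that is itself bonded to carbon (no H on that O).
No fragment in the molecule satisfies every constraint, giving 0 matches.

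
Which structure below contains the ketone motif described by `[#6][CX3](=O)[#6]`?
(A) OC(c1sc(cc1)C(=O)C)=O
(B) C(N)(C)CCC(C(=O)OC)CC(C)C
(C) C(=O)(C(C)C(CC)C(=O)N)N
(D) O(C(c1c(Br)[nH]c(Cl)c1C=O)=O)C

A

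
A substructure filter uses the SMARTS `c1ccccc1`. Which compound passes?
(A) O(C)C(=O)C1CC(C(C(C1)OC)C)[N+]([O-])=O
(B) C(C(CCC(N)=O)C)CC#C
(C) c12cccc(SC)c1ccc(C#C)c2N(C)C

C

c1ccccc1 describes six aromatic carbons in a ring (a benzene ring).
(A) has a methyl group (-CH3) but no six-membered all-carbon aromatic ring is present.
(B) has a methyl group (-CH3) but no six-membered all-carbon aromatic ring is present.
(C) contains the required atom environment, so the pattern matches.
So the answer is (C).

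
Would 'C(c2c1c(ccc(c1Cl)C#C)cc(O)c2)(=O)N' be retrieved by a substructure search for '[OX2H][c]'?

Yes

The pattern [OX2H][c] describes a hydroxyl oxygen attached to an aromatic carbon — a phenol.
The molecule carries a hydroxyl group (-OH), whose atoms satisfy every constraint of the query, so the pattern matches.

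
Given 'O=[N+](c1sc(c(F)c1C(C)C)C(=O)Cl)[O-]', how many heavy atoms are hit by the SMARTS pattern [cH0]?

The query [cH0] means: aromatic carbon with no attached hydrogen (substituted or ring-fusion).
Check the 15 heavy atoms by environment: 1× s (aromatic, H0) → no; 4× c (aromatic, H0) → match; 1× F (H0) → no; 1× N (charge +1, H0) → no; 1× O (charge -1, H0) → no; 2× O (H0) → no; 1× C (H1) → no; 2× C (H3) → no; 1× C (H0) → no; 1× Cl (H0) → no.
That gives 4 matching atoms.

4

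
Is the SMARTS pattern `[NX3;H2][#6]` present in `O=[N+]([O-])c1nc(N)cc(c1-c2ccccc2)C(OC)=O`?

The pattern [NX3;H2][#6] describes a trivalent nitrogen with two H attached to carbon — a primary amine.
The molecule carries a primary amino group (-NH2), whose atoms satisfy every constraint of the query, so the pattern matches.

Yes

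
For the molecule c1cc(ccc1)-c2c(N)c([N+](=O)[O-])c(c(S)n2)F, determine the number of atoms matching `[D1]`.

5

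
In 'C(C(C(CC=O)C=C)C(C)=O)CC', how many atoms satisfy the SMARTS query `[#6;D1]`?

Check the 13 heavy atoms by environment: 5× C (D2) → no; 3× C (D3) → no; 2× O (D1) → no; 3× C (D1) → match.
That gives 3 matching atoms.

3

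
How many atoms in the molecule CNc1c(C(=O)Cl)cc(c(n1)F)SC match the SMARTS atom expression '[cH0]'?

The query [cH0] means: aromatic carbon with no attached hydrogen (substituted or ring-fusion).
Check the 14 heavy atoms by environment: 1× n (aromatic, H0) → no; 4× c (aromatic, H0) → match; 1× c (aromatic, H1) → no; 1× F (H0) → no; 1× S (H0) → no; 2× C (H3) → no; 1× C (H0) → no; 1× O (H0) → no; 1× Cl (H0) → no; 1× N (H1) → no.
That gives 4 matching atoms.

4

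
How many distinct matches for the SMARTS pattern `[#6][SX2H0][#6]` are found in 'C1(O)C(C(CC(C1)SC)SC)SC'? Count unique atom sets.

[#6][SX2H0][#6] is the SMARTS for a thioether: an aliphatic sulfur bridging two carbons with no H on the sulfur.
The molecule carries 3 separate instances of a methylthio ether (-SCH3) meeting every constraint; each maps to a distinct set of atoms, giving 3 matches.

3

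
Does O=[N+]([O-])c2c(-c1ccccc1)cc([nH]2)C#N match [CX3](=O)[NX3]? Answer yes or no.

The pattern [CX3](=O)[NX3] describes a carbonyl carbon bonded to a trivalent nitrogen — an amide.
The closest candidate here is a nitrile (-C#N), but the nitrile N is NX1 (triple-bonded), not NX3. No other fragment satisfies the full query, so there is no match.

No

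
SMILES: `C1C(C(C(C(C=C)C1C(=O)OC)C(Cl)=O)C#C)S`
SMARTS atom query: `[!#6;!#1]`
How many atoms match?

5

The query [!#6;!#1] means: not carbon and not hydrogen — any heteroatom.
Check the 18 heavy atoms by environment: 13× C → no; 3× O → match; 1× S → match; 1× Cl → match.
Summing the matching environments: 3 + 1 + 1 = 5 matching atoms.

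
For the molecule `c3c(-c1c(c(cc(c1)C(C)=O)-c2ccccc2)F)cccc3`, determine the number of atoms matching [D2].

12

Check the 22 heavy atoms by environment: 6× c (aromatic, D3) → no; 12× c (aromatic, D2) → match; 1× C (D3) → no; 1× O (D1) → no; 1× C (D1) → no; 1× F (D1) → no.
That gives 12 matching atoms.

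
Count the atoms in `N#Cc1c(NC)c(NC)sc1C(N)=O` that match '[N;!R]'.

The query [N;!R] means: aliphatic nitrogen not in a ring.
Check the 14 heavy atoms by environment: 1× s (aromatic, in 5-ring) → no; 4× c (aromatic, in 5-ring) → no; 4× N (acyclic) → match; 4× C (acyclic) → no; 1× O (acyclic) → no.
That gives 4 matching atoms.

4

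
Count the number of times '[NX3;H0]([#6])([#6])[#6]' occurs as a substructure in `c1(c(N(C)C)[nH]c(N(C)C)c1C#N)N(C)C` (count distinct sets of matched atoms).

3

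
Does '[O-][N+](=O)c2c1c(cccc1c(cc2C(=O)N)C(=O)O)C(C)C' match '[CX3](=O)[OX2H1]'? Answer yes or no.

Yes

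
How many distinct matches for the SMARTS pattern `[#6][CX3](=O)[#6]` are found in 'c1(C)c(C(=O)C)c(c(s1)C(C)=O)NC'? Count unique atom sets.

[#6][CX3](=O)[#6] is the SMARTS for a ketone: a carbonyl carbon (no H) flanked by two carbons.
The molecule carries 2 separate instances of an acetyl/ketone group (-C(=O)CH3) meeting every constraint; each maps to a distinct set of atoms, giving 2 matches.

2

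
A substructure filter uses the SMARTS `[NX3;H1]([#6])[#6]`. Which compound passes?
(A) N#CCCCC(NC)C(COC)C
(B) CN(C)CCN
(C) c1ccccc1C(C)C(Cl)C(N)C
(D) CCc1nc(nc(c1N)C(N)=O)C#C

A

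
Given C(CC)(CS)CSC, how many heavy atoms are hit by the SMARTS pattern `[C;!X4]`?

Check the 8 heavy atoms by environment: 6× C (X4) → no; 2× S (X2) → no.
No environment satisfies the query, so 0 matching atoms.

0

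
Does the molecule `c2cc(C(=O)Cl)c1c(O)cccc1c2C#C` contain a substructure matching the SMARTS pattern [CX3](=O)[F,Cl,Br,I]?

Yes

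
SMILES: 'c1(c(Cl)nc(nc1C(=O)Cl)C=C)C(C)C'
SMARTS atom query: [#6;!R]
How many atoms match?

6

The query [#6;!R] means: carbon not in any ring.
Check the 15 heavy atoms by environment: 2× n (aromatic, in 6-ring) → no; 4× c (aromatic, in 6-ring) → no; 2× Cl (acyclic) → no; 6× C (acyclic) → match; 1× O (acyclic) → no.
That gives 6 matching atoms.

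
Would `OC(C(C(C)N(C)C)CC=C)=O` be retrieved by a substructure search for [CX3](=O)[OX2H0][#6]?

The pattern [CX3](=O)[OX2H0][#6] describes a carbonyl carbon bonded to an oxygen that is itself bonded to carbon (no H on that O) — an ester.
The closest candidate here is a carboxylic acid group (-C(=O)OH), but the singly-bonded O carries H (OX2H1, not H0). No other fragment satisfies the full query, so there is no match.

No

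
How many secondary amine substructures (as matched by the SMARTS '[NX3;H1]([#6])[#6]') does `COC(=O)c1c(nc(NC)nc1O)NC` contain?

2

[NX3;H1]([#6])[#6] is the SMARTS for a secondary amine: a trivalent nitrogen with one H, bonded to two carbons.
The molecule carries 2 separate instances of an N-methylamino group (-NHCH3) meeting every constraint; each maps to a distinct set of atoms, giving 2 matches.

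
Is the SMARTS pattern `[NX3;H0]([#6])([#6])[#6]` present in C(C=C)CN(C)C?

Yes

The pattern [NX3;H0]([#6])([#6])[#6] describes a trivalent nitrogen with no H, bonded to three carbons — a tertiary amine.
The molecule carries a dimethylamino group (-N(CH3)2), whose atoms satisfy every constraint of the query, so the pattern matches.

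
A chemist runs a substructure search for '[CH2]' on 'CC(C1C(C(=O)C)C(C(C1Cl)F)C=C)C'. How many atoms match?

1

Check the 15 heavy atoms by environment: 7× C (H1) → no; 1× F (H0) → no; 1× C (H2) → match; 1× Cl (H0) → no; 1× C (H0) → no; 1× O (H0) → no; 3× C (H3) → no.
That gives 1 matching atom.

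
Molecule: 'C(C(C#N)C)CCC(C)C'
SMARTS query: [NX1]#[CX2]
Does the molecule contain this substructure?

Yes

The pattern [NX1]#[CX2] describes a nitrogen triple-bonded to a two-connected carbon — a nitrile.
The molecule carries a nitrile (-C#N), whose atoms satisfy every constraint of the query, so the pattern matches.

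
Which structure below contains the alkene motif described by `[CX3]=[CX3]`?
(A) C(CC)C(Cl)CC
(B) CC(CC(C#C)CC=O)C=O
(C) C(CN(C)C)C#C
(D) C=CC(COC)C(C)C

D

[CX3]=[CX3] describes a non-aromatic C=C double bond between two sp2 carbons (an alkene).
(A) has an ethyl group (-CH2CH3) but its C-C bond is a single bond between CX4 carbons, not CX3=CX3.
(B) has an ethynyl group (-C#CH) but the C-C bond is a triple bond, not a double bond.
(C) has an ethynyl group (-C#CH) but the C-C bond is a triple bond, not a double bond.
(D) contains a vinyl group (-CH=CH2), which satisfies every atom and bond constraint.
So the answer is (D).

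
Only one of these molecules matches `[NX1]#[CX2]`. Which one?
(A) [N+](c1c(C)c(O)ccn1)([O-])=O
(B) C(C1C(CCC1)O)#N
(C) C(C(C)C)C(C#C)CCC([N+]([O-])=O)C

[NX1]#[CX2] describes a nitrogen triple-bonded to a two-connected carbon (a nitrile).
(A) has a nitro group (-[N+](=O)[O-]) but there is no C#N triple bond.
(B) contains a nitrile (-C#N), which satisfies every atom and bond constraint.
(C) has a nitro group (-[N+](=O)[O-]) but there is no C#N triple bond.
So the answer is (B).

B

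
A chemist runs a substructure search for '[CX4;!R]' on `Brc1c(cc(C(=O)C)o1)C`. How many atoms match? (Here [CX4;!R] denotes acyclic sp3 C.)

2

The query [CX4;!R] means: aliphatic carbon with four total connections, not in a ring.
Check the 10 heavy atoms by environment: 1× o (aromatic, X2, in 5-ring) → no; 4× c (aromatic, X3, in 5-ring) → no; 2× C (X4, acyclic) → match; 1× C (X3, acyclic) → no; 1× O (X1, acyclic) → no; 1× Br (X1, acyclic) → no.
That gives 2 matching atoms.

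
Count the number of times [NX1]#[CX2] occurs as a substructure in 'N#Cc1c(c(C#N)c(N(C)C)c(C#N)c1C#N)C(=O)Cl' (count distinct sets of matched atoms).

4

[NX1]#[CX2] is the SMARTS for a nitrile: a nitrogen triple-bonded to a two-connected carbon.
The molecule carries 4 separate instances of a nitrile (-C#N) meeting every constraint; each maps to a distinct set of atoms, giving 4 matches.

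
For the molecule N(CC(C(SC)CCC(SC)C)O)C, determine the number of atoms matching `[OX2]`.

1

The query [OX2] means: aliphatic oxygen with two total connections — ether, hydroxyl, or ester single-bond O.
Check the 14 heavy atoms by environment: 10× C (X4) → no; 2× S (X2) → no; 1× O (X2) → match; 1× N (X3) → no.
That gives 1 matching atom.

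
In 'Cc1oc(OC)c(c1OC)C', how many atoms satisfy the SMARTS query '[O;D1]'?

Check the 11 heavy atoms by environment: 1× o (aromatic, D2) → no; 4× c (aromatic, D3) → no; 4× C (D1) → no; 2× O (D2) → no.
No environment satisfies the query, so 0 matching atoms.

0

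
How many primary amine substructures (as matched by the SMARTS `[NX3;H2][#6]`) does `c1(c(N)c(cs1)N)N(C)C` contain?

2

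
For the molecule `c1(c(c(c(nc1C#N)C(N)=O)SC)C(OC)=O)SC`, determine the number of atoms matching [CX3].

2

The query [CX3] means: C with X3: aliphatic carbon with exactly 3 total connections.
Check the 19 heavy atoms by environment: 1× n (aromatic, X2) → no; 5× c (aromatic, X3) → no; 2× C (X3) → match; 2× O (X1) → no; 1× N (X3) → no; 2× S (X2) → no; 3× C (X4) → no; 1× O (X2) → no; 1× C (X2) → no; 1× N (X1) → no.
That gives 2 matching atoms.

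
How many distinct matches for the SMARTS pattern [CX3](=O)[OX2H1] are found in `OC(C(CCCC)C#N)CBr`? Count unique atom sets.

[CX3](=O)[OX2H1] is the SMARTS for a carboxylic acid: an sp2 carbon double-bonded to O and single-bonded to an -OH oxygen.
No fragment in the molecule satisfies every constraint, giving 0 matches.

0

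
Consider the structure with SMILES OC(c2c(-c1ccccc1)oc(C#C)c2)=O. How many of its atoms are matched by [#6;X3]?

11

The query [#6;X3] means: any carbon (aromatic or not) with three total connections.
Check the 16 heavy atoms by environment: 1× o (aromatic, X2) → no; 10× c (aromatic, X3) → match; 1× C (X3) → match; 1× O (X1) → no; 1× O (X2) → no; 2× C (X2) → no.
Summing the matching environments: 10 + 1 = 11 matching atoms.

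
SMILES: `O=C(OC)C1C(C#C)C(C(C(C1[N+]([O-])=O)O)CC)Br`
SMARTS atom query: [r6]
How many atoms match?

6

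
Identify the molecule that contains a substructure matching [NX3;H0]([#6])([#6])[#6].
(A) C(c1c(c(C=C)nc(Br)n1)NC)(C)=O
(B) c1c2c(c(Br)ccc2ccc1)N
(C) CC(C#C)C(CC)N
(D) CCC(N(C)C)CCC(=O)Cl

D

[NX3;H0]([#6])([#6])[#6] describes a trivalent nitrogen with no H, bonded to three carbons (a tertiary amine).
(A) has an N-methylamino group (-NHCH3) but the nitrogen still has one H (H1), not H0.
(B) has a primary amino group (-NH2) but the nitrogen has H2, not H0 with three carbons.
(C) has a primary amino group (-NH2) but the nitrogen has H2, not H0 with three carbons.
(D) contains a dimethylamino group (-N(CH3)2), which satisfies every atom and bond constraint.
So the answer is (D).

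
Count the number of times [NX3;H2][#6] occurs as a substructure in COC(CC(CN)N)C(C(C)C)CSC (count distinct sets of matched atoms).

[NX3;H2][#6] is the SMARTS for a primary amine: a trivalent nitrogen with two H attached to carbon.
The molecule carries 2 separate instances of a primary amino group (-NH2) meeting every constraint; each maps to a distinct set of atoms, giving 2 matches.

2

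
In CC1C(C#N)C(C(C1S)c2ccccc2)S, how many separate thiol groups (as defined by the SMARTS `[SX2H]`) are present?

2

[SX2H] is the SMARTS for a thiol: an aliphatic sulfur with two connections, one being H.
The molecule carries 2 separate instances of a thiol (-SH) meeting every constraint; each maps to a distinct set of atoms, giving 2 matches.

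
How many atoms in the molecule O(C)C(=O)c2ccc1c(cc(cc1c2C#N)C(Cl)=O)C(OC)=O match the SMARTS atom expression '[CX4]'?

2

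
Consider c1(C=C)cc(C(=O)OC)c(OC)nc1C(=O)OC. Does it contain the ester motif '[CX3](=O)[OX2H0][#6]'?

Yes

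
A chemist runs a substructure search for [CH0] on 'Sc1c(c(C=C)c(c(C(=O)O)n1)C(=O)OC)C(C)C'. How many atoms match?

2

The query [CH0] means: aliphatic carbon with no attached hydrogen.
Check the 19 heavy atoms by environment: 1× n (aromatic, H0) → no; 5× c (aromatic, H0) → no; 2× C (H0) → match; 3× O (H0) → no; 3× C (H3) → no; 1× O (H1) → no; 2× C (H1) → no; 1× C (H2) → no; 1× S (H1) → no.
That gives 2 matching atoms.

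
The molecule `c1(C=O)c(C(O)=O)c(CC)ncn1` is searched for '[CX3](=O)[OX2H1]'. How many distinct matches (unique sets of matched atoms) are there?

1

[CX3](=O)[OX2H1] is the SMARTS for a carboxylic acid: an sp2 carbon double-bonded to O and single-bonded to an -OH oxygen.
Exactly one fragment in the molecule meets all constraints, giving 1 match.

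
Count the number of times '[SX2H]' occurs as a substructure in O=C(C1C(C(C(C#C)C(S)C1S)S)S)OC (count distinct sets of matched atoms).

4

[SX2H] is the SMARTS for a thiol: an aliphatic sulfur with two connections, one being H.
The molecule carries 4 separate instances of a thiol (-SH) meeting every constraint; each maps to a distinct set of atoms, giving 4 matches.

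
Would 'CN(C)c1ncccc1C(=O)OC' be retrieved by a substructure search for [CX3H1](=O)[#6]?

The pattern [CX3H1](=O)[#6] describes an sp2 carbon with one H, double-bonded to O and single-bonded to carbon — an aldehyde.
The closest candidate here is a methyl-ester group (-C(=O)OCH3), but the carbonyl carbon has H0, not H1. No other fragment satisfies the full query, so there is no match.

No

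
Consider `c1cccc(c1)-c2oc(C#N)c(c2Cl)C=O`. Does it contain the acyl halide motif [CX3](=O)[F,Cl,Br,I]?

The pattern [CX3](=O)[F,Cl,Br,I] describes a carbonyl carbon bonded to a halogen — an acyl halide.
The closest candidate here is a chloro substituent, but the Cl is not on a carbonyl carbon. No other fragment satisfies the full query, so there is no match.

No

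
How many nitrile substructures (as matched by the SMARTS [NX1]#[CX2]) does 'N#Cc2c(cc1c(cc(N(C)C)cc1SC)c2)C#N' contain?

2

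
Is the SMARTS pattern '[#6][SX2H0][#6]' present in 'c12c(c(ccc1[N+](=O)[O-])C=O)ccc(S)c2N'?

No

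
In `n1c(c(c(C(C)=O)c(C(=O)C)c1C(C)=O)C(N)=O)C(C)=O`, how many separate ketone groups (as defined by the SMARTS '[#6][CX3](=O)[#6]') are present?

[#6][CX3](=O)[#6] is the SMARTS for a ketone: a carbonyl carbon (no H) flanked by two carbons.
The molecule carries 4 separate instances of an acetyl/ketone group (-C(=O)CH3) meeting every constraint; each maps to a distinct set of atoms, giving 4 matches.

4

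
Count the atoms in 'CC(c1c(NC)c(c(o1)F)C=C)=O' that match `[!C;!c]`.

The query [!C;!c] means: neither aliphatic nor aromatic carbon — same as [!#6].
Check the 13 heavy atoms by environment: 1× o (aromatic) → match; 4× c (aromatic) → no; 5× C → no; 1× O → match; 1× F → match; 1× N → match.
Summing the matching environments: 1 + 1 + 1 + 1 = 4 matching atoms.

4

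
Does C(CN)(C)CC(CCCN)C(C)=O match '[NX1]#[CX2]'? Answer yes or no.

No

The pattern [NX1]#[CX2] describes a nitrogen triple-bonded to a two-connected carbon — a nitrile.
The closest candidate here is a primary amino group (-NH2), but the nitrogen is NX3 (three connections), not NX1 triple-bonded. No other fragment satisfies the full query, so there is no match.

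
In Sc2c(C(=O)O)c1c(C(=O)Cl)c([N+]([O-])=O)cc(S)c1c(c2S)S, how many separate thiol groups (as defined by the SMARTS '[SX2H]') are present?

4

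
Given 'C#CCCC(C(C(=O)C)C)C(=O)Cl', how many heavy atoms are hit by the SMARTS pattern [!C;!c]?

Check the 13 heavy atoms by environment: 10× C → no; 2× O → match; 1× Cl → match.
Summing the matching environments: 2 + 1 = 3 matching atoms.

3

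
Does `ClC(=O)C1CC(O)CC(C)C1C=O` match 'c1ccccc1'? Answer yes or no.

The pattern c1ccccc1 describes six aromatic carbons in a ring — a benzene ring.
The closest candidate here is a methyl group (-CH3), but no six-membered all-carbon aromatic ring is present. No other fragment satisfies the full query, so there is no match.

No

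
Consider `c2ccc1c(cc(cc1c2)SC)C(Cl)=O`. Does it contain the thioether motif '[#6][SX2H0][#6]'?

Yes

The pattern [#6][SX2H0][#6] describes an aliphatic sulfur bridging two carbons with no H on the sulfur — a thioether.
The molecule carries a methylthio ether (-SCH3), whose atoms satisfy every constraint of the query, so the pattern matches.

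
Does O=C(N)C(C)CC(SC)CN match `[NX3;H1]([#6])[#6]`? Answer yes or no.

No

The pattern [NX3;H1]([#6])[#6] describes a trivalent nitrogen with one H, bonded to two carbons — a secondary amine.
The closest candidate here is a primary amino group (-NH2), but the nitrogen has H2 and only one carbon neighbour. No other fragment satisfies the full query, so there is no match.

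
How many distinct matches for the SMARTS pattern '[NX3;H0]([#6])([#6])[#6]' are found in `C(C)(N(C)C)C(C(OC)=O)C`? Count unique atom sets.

[NX3;H0]([#6])([#6])[#6] is the SMARTS for a tertiary amine: a trivalent nitrogen with no H, bonded to three carbons.
Exactly one fragment in the molecule meets all constraints, giving 1 match.

1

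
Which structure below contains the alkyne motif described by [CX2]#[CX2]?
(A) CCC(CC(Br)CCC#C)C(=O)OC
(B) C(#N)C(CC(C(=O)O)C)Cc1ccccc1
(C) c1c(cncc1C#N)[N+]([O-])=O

[CX2]#[CX2] describes a carbon-carbon triple bond (an alkyne).
(A) contains an ethynyl group (-C#CH), which satisfies every atom and bond constraint.
(B) has a nitrile (-C#N) but the triple bond is C#N, not C#C.
(C) has a nitrile (-C#N) but the triple bond is C#N, not C#C.
So the answer is (A).

A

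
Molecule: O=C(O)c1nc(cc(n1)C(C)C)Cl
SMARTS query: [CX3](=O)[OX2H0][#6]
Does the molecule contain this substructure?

No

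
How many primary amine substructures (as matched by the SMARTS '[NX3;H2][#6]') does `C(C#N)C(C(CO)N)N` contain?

2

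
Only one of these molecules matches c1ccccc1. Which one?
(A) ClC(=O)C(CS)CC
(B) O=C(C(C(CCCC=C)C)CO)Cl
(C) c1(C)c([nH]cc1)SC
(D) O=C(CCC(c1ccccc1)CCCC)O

c1ccccc1 describes six aromatic carbons in a ring (a benzene ring).
(A) has a methyl group (-CH3) but no six-membered all-carbon aromatic ring is present.
(B) has a methyl group (-CH3) but no six-membered all-carbon aromatic ring is present.
(C) has a methyl group (-CH3) but no six-membered all-carbon aromatic ring is present.
(D) contains a phenyl ring, which satisfies every atom and bond constraint.
So the answer is (D).

D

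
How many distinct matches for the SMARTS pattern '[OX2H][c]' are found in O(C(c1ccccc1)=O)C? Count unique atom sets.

0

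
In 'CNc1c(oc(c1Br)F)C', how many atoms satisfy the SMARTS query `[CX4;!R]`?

2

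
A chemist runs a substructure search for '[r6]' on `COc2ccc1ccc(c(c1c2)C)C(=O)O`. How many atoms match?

10

The query [r6] means: r6 matches atoms in a six-membered ring.
Check the 16 heavy atoms by environment: 10× c (aromatic, in 6-ring) → match; 3× O (acyclic) → no; 3× C (acyclic) → no.
That gives 10 matching atoms.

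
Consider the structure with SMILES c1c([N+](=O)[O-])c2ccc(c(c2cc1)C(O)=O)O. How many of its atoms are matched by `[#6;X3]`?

The query [#6;X3] means: any carbon (aromatic or not) with three total connections.
Check the 17 heavy atoms by environment: 10× c (aromatic, X3) → match; 1× N (charge +1, X3) → no; 1× O (charge -1, X1) → no; 2× O (X1) → no; 1× C (X3) → match; 2× O (X2) → no.
Summing the matching environments: 10 + 1 = 11 matching atoms.

11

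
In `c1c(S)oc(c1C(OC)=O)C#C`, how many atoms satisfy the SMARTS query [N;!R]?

0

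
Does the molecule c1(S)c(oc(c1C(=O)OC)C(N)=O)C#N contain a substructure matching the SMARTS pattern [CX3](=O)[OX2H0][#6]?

Yes

The pattern [CX3](=O)[OX2H0][#6] describes a carbonyl carbon bonded to an oxygen that is itself bonded to carbon (no H on that O) — an ester.
The molecule carries a methyl-ester group (-C(=O)OCH3), whose atoms satisfy every constraint of the query, so the pattern matches.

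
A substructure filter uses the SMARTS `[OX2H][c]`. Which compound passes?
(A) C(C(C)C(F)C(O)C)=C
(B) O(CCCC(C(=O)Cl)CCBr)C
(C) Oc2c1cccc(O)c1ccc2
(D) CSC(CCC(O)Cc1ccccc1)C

C

[OX2H][c] describes a hydroxyl oxygen attached to an aromatic carbon (a phenol).
(A) has a hydroxyl group (-OH) but the -OH is on an aliphatic carbon, not an aromatic c.
(B) has a methoxy ether (-OCH3) but the oxygen has H0, not H1.
(C) contains a hydroxyl group (-OH), which satisfies every atom and bond constraint.
(D) has a hydroxyl group (-OH) but the -OH is on an aliphatic carbon, not an aromatic c.
So the answer is (C).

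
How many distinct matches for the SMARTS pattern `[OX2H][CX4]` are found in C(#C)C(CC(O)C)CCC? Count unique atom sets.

1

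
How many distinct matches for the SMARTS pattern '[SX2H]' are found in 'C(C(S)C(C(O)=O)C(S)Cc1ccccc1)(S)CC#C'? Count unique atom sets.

3

[SX2H] is the SMARTS for a thiol: an aliphatic sulfur with two connections, one being H.
The molecule carries 3 separate instances of a thiol (-SH) meeting every constraint; each maps to a distinct set of atoms, giving 3 matches.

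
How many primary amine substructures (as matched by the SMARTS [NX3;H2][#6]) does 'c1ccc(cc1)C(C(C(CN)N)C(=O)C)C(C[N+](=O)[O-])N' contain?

[NX3;H2][#6] is the SMARTS for a primary amine: a trivalent nitrogen with two H attached to carbon.
The molecule carries 3 separate instances of a primary amino group (-NH2) meeting every constraint; each maps to a distinct set of atoms, giving 3 matches.

3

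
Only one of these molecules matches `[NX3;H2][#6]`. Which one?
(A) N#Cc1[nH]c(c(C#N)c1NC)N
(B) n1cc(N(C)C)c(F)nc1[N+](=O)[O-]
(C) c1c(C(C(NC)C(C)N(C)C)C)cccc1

A

[NX3;H2][#6] describes a trivalent nitrogen with two H attached to carbon (a primary amine).
(A) contains a primary amino group (-NH2), which satisfies every atom and bond constraint.
(B) has a nitro group (-[N+](=O)[O-]) but the nitrogen is [N+] with no H, not NX3H2.
(C) has a dimethylamino group (-N(CH3)2) but the nitrogen has H0, not H2.
So the answer is (A).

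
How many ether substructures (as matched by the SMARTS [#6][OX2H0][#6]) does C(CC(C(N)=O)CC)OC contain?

[#6][OX2H0][#6] is the SMARTS for an ether: an aliphatic oxygen bridging two carbons with no H on the oxygen.
Exactly one fragment in the molecule meets all constraints, giving 1 match.

1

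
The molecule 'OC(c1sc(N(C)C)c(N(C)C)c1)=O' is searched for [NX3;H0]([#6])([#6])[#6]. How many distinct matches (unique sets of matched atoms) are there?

2

[NX3;H0]([#6])([#6])[#6] is the SMARTS for a tertiary amine: a trivalent nitrogen with no H, bonded to three carbons.
The molecule carries 2 separate instances of a dimethylamino group (-N(CH3)2) meeting every constraint; each maps to a distinct set of atoms, giving 2 matches.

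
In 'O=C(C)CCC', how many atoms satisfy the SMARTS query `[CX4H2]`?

The query [CX4H2] means: sp3 carbon (X4) with exactly two hydrogens.
Check the 6 heavy atoms by environment: 2× C (H2, X4) → match; 1× C (H0, X3) → no; 1× O (H0, X1) → no; 2× C (H3, X4) → no.
That gives 2 matching atoms.

2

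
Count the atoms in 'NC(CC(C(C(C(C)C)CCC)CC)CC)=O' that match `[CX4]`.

14

Check the 17 heavy atoms by environment: 14× C (X4) → match; 1× C (X3) → no; 1× O (X1) → no; 1× N (X3) → no.
That gives 14 matching atoms.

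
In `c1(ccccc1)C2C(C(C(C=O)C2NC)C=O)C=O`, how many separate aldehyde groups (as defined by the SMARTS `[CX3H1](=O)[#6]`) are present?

[CX3H1](=O)[#6] is the SMARTS for an aldehyde: an sp2 carbon with one H, double-bonded to O and single-bonded to carbon.
The molecule carries 3 separate instances of an aldehyde (-CHO) meeting every constraint; each maps to a distinct set of atoms, giving 3 matches.

3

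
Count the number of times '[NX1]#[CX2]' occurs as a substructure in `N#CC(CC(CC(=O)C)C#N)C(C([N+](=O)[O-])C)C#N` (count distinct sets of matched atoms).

[NX1]#[CX2] is the SMARTS for a nitrile: a nitrogen triple-bonded to a two-connected carbon.
The molecule carries 3 separate instances of a nitrile (-C#N) meeting every constraint; each maps to a distinct set of atoms, giving 3 matches.

3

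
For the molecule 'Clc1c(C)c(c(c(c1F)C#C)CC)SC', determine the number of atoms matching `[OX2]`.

0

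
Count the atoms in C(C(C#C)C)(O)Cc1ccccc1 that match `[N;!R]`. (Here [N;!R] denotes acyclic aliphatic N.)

Check the 13 heavy atoms by environment: 6× C (acyclic) → no; 1× O (acyclic) → no; 6× c (aromatic, in 6-ring) → no.
No environment satisfies the query, so 0 matching atoms.

0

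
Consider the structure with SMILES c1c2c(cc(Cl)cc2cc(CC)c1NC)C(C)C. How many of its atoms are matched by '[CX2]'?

0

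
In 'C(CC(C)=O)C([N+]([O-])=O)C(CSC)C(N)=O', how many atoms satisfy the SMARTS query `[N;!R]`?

2

The query [N;!R] means: aliphatic nitrogen not in a ring.
Check the 16 heavy atoms by environment: 9× C (acyclic) → no; 1× S (acyclic) → no; 3× O (acyclic) → no; 1× N (acyclic) → match; 1× N (charge +1, acyclic) → match; 1× O (charge -1, acyclic) → no.
Summing the matching environments: 1 + 1 = 2 matching atoms.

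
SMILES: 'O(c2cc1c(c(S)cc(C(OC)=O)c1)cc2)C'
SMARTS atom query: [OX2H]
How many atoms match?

The query [OX2H] means: aliphatic oxygen with two connections, one of which is H — an -OH oxygen.
Check the 17 heavy atoms by environment: 5× c (aromatic, H0, X3) → no; 5× c (aromatic, H1, X3) → no; 2× O (H0, X2) → no; 2× C (H3, X4) → no; 1× C (H0, X3) → no; 1× O (H0, X1) → no; 1× S (H1, X2) → no.
No environment satisfies the query, so 0 matching atoms.

0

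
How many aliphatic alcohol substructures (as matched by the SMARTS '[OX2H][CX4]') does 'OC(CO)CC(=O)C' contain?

2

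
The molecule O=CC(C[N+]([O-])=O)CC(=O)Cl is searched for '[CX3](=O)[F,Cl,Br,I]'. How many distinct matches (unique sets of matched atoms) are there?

[CX3](=O)[F,Cl,Br,I] is the SMARTS for an acyl halide: a carbonyl carbon bonded to a halogen.
Exactly one fragment in the molecule meets all constraints, giving 1 match.

1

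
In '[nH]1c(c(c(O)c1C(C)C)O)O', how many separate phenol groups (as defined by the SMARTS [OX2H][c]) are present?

3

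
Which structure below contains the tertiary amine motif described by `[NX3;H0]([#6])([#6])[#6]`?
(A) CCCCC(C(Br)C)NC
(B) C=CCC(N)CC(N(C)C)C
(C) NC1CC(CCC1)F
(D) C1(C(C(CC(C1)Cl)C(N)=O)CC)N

[NX3;H0]([#6])([#6])[#6] describes a trivalent nitrogen with no H, bonded to three carbons (a tertiary amine).
(A) has an N-methylamino group (-NHCH3) but the nitrogen still has one H (H1), not H0.
(B) contains a dimethylamino group (-N(CH3)2), which satisfies every atom and bond constraint.
(C) has a primary amino group (-NH2) but the nitrogen has H2, not H0 with three carbons.
(D) has a primary amino group (-NH2) but the nitrogen has H2, not H0 with three carbons.
So the answer is (B).

B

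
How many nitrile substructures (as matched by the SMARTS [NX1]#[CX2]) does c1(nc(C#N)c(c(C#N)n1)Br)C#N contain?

3

[NX1]#[CX2] is the SMARTS for a nitrile: a nitrogen triple-bonded to a two-connected carbon.
The molecule carries 3 separate instances of a nitrile (-C#N) meeting every constraint; each maps to a distinct set of atoms, giving 3 matches.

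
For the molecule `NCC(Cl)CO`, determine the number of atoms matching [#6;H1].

1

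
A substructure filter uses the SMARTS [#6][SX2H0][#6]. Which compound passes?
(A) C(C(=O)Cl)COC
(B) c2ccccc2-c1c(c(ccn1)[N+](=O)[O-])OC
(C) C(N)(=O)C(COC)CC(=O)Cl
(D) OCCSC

[#6][SX2H0][#6] describes an aliphatic sulfur bridging two carbons with no H on the sulfur (a thioether).
(A) has a methoxy ether (-OCH3) but the bridging atom is O, not S.
(B) has a methoxy ether (-OCH3) but the bridging atom is O, not S.
(C) has a methoxy ether (-OCH3) but the bridging atom is O, not S.
(D) contains a methylthio ether (-SCH3), which satisfies every atom and bond constraint.
So the answer is (D).

D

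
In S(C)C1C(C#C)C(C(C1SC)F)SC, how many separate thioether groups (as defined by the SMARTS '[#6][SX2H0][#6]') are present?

3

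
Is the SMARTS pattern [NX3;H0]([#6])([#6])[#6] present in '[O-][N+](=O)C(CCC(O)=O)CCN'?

No

The pattern [NX3;H0]([#6])([#6])[#6] describes a trivalent nitrogen with no H, bonded to three carbons — a tertiary amine.
The closest candidate here is a primary amino group (-NH2), but the nitrogen has H2, not H0 with three carbons. No other fragment satisfies the full query, so there is no match.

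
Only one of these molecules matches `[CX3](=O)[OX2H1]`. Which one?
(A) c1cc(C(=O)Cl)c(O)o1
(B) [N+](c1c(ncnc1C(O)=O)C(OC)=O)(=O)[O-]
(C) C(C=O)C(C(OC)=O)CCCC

B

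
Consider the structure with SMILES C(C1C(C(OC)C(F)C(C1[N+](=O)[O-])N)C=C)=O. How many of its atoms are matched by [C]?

10

The query [C] means: uppercase C matches aliphatic (non-aromatic) carbon only.
Check the 17 heavy atoms by environment: 10× C → match; 3× O → no; 1× F → no; 1× N → no; 1× N (charge +1) → no; 1× O (charge -1) → no.
That gives 10 matching atoms.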